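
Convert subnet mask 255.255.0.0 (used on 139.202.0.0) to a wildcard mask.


Subnet mask: 255.255.0.0
Wildcard = 255.255.255.255 - subnet mask
255 - 255 = 0
255 - 255 = 0
255 - 0 = 255
255 - 0 = 255
Wildcard: 0.0.255.255


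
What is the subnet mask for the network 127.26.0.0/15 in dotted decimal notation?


/15 means 15 network bits, 17 host bits
Binary: 11111111111111100000000000000000
Mask: 255.254.0.0


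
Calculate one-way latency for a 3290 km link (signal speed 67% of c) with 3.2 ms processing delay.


Speed = 0.67 * 3e5 km/s = 201000 km/s
Propagation delay = 3290 / 201000 = 0.0164 s = 16.3682 ms
Processing delay = 3.2 ms
Total one-way latency = 19.5682 ms


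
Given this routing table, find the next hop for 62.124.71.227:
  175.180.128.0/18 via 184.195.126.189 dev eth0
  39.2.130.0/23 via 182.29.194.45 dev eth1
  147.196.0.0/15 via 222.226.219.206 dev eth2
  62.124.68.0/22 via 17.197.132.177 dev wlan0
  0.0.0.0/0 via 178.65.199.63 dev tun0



Longest prefix match for 62.124.71.227:
  /18 175.180.128.0: no
  /23 39.2.130.0: no
  /15 147.196.0.0: no
  /22 62.124.68.0: MATCH
  /0 0.0.0.0: MATCH
Selected: next-hop 17.197.132.177 via wlan0 (matched /22)


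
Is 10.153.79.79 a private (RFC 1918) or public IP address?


RFC 1918 private ranges:
  10.0.0.0/8 (10.0.0.0 - 10.255.255.255)
  172.16.0.0/12 (172.16.0.0 - 172.31.255.255)
  192.168.0.0/16 (192.168.0.0 - 192.168.255.255)
Private (in 10.0.0.0/8)


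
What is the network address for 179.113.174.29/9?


IP:   10110011.01110001.10101110.00011101
Mask: 11111111.10000000.00000000.00000000
AND operation:
Net:  10110011.00000000.00000000.00000000
Network: 179.0.0.0/9


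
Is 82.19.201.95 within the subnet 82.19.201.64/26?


Subnet network: 82.19.201.64
Test IP AND mask: 82.19.201.64
Yes, 82.19.201.95 is in 82.19.201.64/26


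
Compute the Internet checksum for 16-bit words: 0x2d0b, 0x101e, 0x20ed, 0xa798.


Sum all words (with carry folding):
+ 0x2d0b = 0x2d0b
+ 0x101e = 0x3d29
+ 0x20ed = 0x5e16
+ 0xa798 = 0x05af
One's complement: ~0x05af
Checksum = 0xfa50


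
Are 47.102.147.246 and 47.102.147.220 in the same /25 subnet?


Mask: 255.255.255.128
47.102.147.246 AND mask = 47.102.147.128
47.102.147.220 AND mask = 47.102.147.128
Yes, same subnet (47.102.147.128)


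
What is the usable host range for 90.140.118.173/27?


Network: 90.140.118.160
Broadcast: 90.140.118.191
First usable = network + 1
Last usable = broadcast - 1
Range: 90.140.118.161 to 90.140.118.190


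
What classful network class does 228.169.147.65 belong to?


First octet: 228
Binary: 11100100
1110xxxx -> Class D (224-239)
Class D (multicast), default mask N/A


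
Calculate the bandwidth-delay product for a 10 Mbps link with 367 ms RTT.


BDP = bandwidth * RTT
= 10 Mbps * 367 ms
= 10 * 1e6 * 367 / 1000 bits
= 3670000 bits
= 458750 bytes
= 447.998 KB
BDP = 3670000 bits (458750 bytes)


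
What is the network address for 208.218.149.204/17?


IP:   11010000.11011010.10010101.11001100
Mask: 11111111.11111111.10000000.00000000
AND operation:
Net:  11010000.11011010.10000000.00000000
Network: 208.218.128.0/17


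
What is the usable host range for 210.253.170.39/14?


Network: 210.252.0.0
Broadcast: 210.255.255.255
First usable = network + 1
Last usable = broadcast - 1
Range: 210.252.0.1 to 210.255.255.254


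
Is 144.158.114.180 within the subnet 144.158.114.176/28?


Subnet network: 144.158.114.176
Test IP AND mask: 144.158.114.176
Yes, 144.158.114.180 is in 144.158.114.176/28


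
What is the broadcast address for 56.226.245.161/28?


Network: 56.226.245.160/28
Host bits = 4
Set all host bits to 1:
Broadcast: 56.226.245.175


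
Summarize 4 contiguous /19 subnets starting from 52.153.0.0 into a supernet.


Original prefix: /19
Number of subnets: 4 = 2^2
New prefix = 19 - 2 = 17
Supernet: 52.153.0.0/17


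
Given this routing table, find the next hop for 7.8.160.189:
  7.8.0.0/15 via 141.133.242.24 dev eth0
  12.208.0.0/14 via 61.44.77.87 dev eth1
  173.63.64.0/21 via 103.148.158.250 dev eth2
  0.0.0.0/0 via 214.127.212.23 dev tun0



Longest prefix match for 7.8.160.189:
  /15 7.8.0.0: MATCH
  /14 12.208.0.0: no
  /21 173.63.64.0: no
  /0 0.0.0.0: MATCH
Selected: next-hop 141.133.242.24 via eth0 (matched /15)


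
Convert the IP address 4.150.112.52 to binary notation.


4 = 00000100
150 = 10010110
112 = 01110000
52 = 00110100
Binary: 00000100.10010110.01110000.00110100


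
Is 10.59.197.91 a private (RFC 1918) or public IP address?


RFC 1918 private ranges:
  10.0.0.0/8 (10.0.0.0 - 10.255.255.255)
  172.16.0.0/12 (172.16.0.0 - 172.31.255.255)
  192.168.0.0/16 (192.168.0.0 - 192.168.255.255)
Private (in 10.0.0.0/8)


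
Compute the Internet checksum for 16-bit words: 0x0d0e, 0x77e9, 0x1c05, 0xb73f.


Sum all words (with carry folding):
+ 0x0d0e = 0x0d0e
+ 0x77e9 = 0x84f7
+ 0x1c05 = 0xa0fc
+ 0xb73f = 0x583c
One's complement: ~0x583c
Checksum = 0xa7c3


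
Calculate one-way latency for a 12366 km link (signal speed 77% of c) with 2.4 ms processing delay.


Speed = 0.77 * 3e5 km/s = 231000 km/s
Propagation delay = 12366 / 231000 = 0.0535 s = 53.5325 ms
Processing delay = 2.4 ms
Total one-way latency = 55.9325 ms


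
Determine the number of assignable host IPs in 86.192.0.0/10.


Host bits = 32 - 10 = 22
Total addresses = 2^22 = 4194304
Usable = total - 2 (network and broadcast)
Usable hosts: 4194302


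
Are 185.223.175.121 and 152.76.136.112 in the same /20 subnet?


Mask: 255.255.240.0
185.223.175.121 AND mask = 185.223.160.0
152.76.136.112 AND mask = 152.76.128.0
No, different subnets (185.223.160.0 vs 152.76.128.0)


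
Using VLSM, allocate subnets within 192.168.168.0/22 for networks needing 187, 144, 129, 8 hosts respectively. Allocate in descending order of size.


187 hosts -> /24 (254 usable): 192.168.168.0/24
144 hosts -> /24 (254 usable): 192.168.169.0/24
129 hosts -> /24 (254 usable): 192.168.170.0/24
8 hosts -> /28 (14 usable): 192.168.171.0/28
Allocation: 192.168.168.0/24 (187 hosts, 254 usable); 192.168.169.0/24 (144 hosts, 254 usable); 192.168.170.0/24 (129 hosts, 254 usable); 192.168.171.0/28 (8 hosts, 14 usable)


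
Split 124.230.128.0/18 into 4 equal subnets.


New prefix = 18 + 2 = 20
Each subnet has 4096 addresses
  124.230.128.0/20
  124.230.144.0/20
  124.230.160.0/20
  124.230.176.0/20
Subnets: 124.230.128.0/20, 124.230.144.0/20, 124.230.160.0/20, 124.230.176.0/20


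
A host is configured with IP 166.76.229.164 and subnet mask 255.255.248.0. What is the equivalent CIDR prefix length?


Binary: 11111111.11111111.11111000.00000000
Count leading 1s
Prefix: /21


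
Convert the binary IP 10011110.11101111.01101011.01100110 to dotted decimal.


10011110 = 158
11101111 = 239
01101011 = 107
01100110 = 102
IP: 158.239.107.102


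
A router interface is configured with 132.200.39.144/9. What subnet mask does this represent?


/9 means 9 network bits, 23 host bits
Binary: 11111111100000000000000000000000
Mask: 255.128.0.0


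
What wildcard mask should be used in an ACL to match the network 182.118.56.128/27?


Subnet mask: 255.255.255.224
Wildcard = 255.255.255.255 - subnet mask
255 - 255 = 0
255 - 255 = 0
255 - 255 = 0
255 - 224 = 31
Wildcard: 0.0.0.31


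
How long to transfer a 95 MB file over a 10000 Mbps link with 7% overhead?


Effective throughput = 10000 * (1 - 7/100) = 9300 Mbps
File size in Mb = 95 * 8 = 760 Mb
Time = 760 / 9300
Time = 0.0817 seconds


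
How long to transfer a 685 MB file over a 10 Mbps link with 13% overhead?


Effective throughput = 10 * (1 - 13/100) = 8.7 Mbps
File size in Mb = 685 * 8 = 5480 Mb
Time = 5480 / 8.7
Time = 629.8851 seconds


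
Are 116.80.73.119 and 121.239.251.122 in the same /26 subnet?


Mask: 255.255.255.192
116.80.73.119 AND mask = 116.80.73.64
121.239.251.122 AND mask = 121.239.251.64
No, different subnets (116.80.73.64 vs 121.239.251.64)


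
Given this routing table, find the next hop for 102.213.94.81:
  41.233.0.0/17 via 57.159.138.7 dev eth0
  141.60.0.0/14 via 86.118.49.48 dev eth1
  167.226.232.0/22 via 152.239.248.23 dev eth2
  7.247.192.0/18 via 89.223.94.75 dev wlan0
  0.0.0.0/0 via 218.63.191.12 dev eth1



Longest prefix match for 102.213.94.81:
  /17 41.233.0.0: no
  /14 141.60.0.0: no
  /22 167.226.232.0: no
  /18 7.247.192.0: no
  /0 0.0.0.0: MATCH
Selected: next-hop 218.63.191.12 via eth1 (matched /0)


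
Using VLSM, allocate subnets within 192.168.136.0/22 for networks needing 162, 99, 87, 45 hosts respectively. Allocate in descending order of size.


162 hosts -> /24 (254 usable): 192.168.136.0/24
99 hosts -> /25 (126 usable): 192.168.137.0/25
87 hosts -> /25 (126 usable): 192.168.137.128/25
45 hosts -> /26 (62 usable): 192.168.138.0/26
Allocation: 192.168.136.0/24 (162 hosts, 254 usable); 192.168.137.0/25 (99 hosts, 126 usable); 192.168.137.128/25 (87 hosts, 126 usable); 192.168.138.0/26 (45 hosts, 62 usable)


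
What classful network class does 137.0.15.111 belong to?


First octet: 137
Binary: 10001001
10xxxxxx -> Class B (128-191)
Class B, default mask 255.255.0.0 (/16)


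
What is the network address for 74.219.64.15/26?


IP:   01001010.11011011.01000000.00001111
Mask: 11111111.11111111.11111111.11000000
AND operation:
Net:  01001010.11011011.01000000.00000000
Network: 74.219.64.0/26


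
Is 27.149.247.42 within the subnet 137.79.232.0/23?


Subnet network: 137.79.232.0
Test IP AND mask: 27.149.246.0
No, 27.149.247.42 is not in 137.79.232.0/23


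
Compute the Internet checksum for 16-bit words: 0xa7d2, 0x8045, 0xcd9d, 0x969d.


Sum all words (with carry folding):
+ 0xa7d2 = 0xa7d2
+ 0x8045 = 0x2818
+ 0xcd9d = 0xf5b5
+ 0x969d = 0x8c53
One's complement: ~0x8c53
Checksum = 0x73ac


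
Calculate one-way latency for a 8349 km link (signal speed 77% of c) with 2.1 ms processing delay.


Speed = 0.77 * 3e5 km/s = 231000 km/s
Propagation delay = 8349 / 231000 = 0.0361 s = 36.1429 ms
Processing delay = 2.1 ms
Total one-way latency = 38.2429 ms


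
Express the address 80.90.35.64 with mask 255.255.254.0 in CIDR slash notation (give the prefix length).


Binary: 11111111.11111111.11111110.00000000
Count leading 1s
Prefix: /23


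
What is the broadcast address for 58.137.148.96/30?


Network: 58.137.148.96/30
Host bits = 2
Set all host bits to 1:
Broadcast: 58.137.148.99


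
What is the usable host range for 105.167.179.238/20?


Network: 105.167.176.0
Broadcast: 105.167.191.255
First usable = network + 1
Last usable = broadcast - 1
Range: 105.167.176.1 to 105.167.191.254


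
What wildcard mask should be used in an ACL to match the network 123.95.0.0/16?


Subnet mask: 255.255.0.0
Wildcard = 255.255.255.255 - subnet mask
255 - 255 = 0
255 - 255 = 0
255 - 0 = 255
255 - 0 = 255
Wildcard: 0.0.255.255


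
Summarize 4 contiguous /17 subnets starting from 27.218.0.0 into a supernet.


Original prefix: /17
Number of subnets: 4 = 2^2
New prefix = 17 - 2 = 15
Supernet: 27.218.0.0/15


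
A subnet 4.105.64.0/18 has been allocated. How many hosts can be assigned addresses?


Host bits = 32 - 18 = 14
Total addresses = 2^14 = 16384
Usable = total - 2 (network and broadcast)
Usable hosts: 16382


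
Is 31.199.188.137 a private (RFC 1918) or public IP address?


RFC 1918 private ranges:
  10.0.0.0/8 (10.0.0.0 - 10.255.255.255)
  172.16.0.0/12 (172.16.0.0 - 172.31.255.255)
  192.168.0.0/16 (192.168.0.0 - 192.168.255.255)
Public (not in any RFC 1918 range)


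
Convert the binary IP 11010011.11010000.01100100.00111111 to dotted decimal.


11010011 = 211
11010000 = 208
01100100 = 100
00111111 = 63
IP: 211.208.100.63


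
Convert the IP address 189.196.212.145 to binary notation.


189 = 10111101
196 = 11000100
212 = 11010100
145 = 10010001
Binary: 10111101.11000100.11010100.10010001


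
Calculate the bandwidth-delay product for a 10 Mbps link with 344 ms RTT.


BDP = bandwidth * RTT
= 10 Mbps * 344 ms
= 10 * 1e6 * 344 / 1000 bits
= 3440000 bits
= 430000 bytes
= 419.9219 KB
BDP = 3440000 bits (430000 bytes)


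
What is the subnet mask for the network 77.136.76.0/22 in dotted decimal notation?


/22 means 22 network bits, 10 host bits
Binary: 11111111111111111111110000000000
Mask: 255.255.252.0


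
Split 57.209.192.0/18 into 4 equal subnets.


New prefix = 18 + 2 = 20
Each subnet has 4096 addresses
  57.209.192.0/20
  57.209.208.0/20
  57.209.224.0/20
  57.209.240.0/20
Subnets: 57.209.192.0/20, 57.209.208.0/20, 57.209.224.0/20, 57.209.240.0/20


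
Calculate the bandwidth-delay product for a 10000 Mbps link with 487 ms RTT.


BDP = bandwidth * RTT
= 10000 Mbps * 487 ms
= 10000 * 1e6 * 487 / 1000 bits
= 4870000000 bits
= 608750000 bytes
= 594482.4219 KB
BDP = 4870000000 bits (608750000 bytes)


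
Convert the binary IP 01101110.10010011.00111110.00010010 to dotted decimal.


01101110 = 110
10010011 = 147
00111110 = 62
00010010 = 18
IP: 110.147.62.18


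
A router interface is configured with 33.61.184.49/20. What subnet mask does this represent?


/20 means 20 network bits, 12 host bits
Binary: 11111111111111111111000000000000
Mask: 255.255.240.0


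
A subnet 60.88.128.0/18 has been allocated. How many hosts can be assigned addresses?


Host bits = 32 - 18 = 14
Total addresses = 2^14 = 16384
Usable = total - 2 (network and broadcast)
Usable hosts: 16382


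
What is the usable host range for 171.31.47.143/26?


Network: 171.31.47.128
Broadcast: 171.31.47.191
First usable = network + 1
Last usable = broadcast - 1
Range: 171.31.47.129 to 171.31.47.190


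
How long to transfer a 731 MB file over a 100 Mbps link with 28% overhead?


Effective throughput = 100 * (1 - 28/100) = 72 Mbps
File size in Mb = 731 * 8 = 5848 Mb
Time = 5848 / 72
Time = 81.2222 seconds


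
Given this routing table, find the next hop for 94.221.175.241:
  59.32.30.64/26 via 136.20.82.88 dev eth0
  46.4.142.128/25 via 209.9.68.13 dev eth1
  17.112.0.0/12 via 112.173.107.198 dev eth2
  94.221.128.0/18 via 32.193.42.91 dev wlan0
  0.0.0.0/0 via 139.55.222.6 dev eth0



Longest prefix match for 94.221.175.241:
  /26 59.32.30.64: no
  /25 46.4.142.128: no
  /12 17.112.0.0: no
  /18 94.221.128.0: MATCH
  /0 0.0.0.0: MATCH
Selected: next-hop 32.193.42.91 via wlan0 (matched /18)


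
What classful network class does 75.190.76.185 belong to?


First octet: 75
Binary: 01001011
0xxxxxxx -> Class A (1-126)
Class A, default mask 255.0.0.0 (/8)


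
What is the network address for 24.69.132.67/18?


IP:   00011000.01000101.10000100.01000011
Mask: 11111111.11111111.11000000.00000000
AND operation:
Net:  00011000.01000101.10000000.00000000
Network: 24.69.128.0/18


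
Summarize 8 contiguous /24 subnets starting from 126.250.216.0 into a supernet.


Original prefix: /24
Number of subnets: 8 = 2^3
New prefix = 24 - 3 = 21
Supernet: 126.250.216.0/21


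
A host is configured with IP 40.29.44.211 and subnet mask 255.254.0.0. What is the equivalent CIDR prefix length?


Binary: 11111111.11111110.00000000.00000000
Count leading 1s
Prefix: /15


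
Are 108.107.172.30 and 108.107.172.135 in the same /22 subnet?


Mask: 255.255.252.0
108.107.172.30 AND mask = 108.107.172.0
108.107.172.135 AND mask = 108.107.172.0
Yes, same subnet (108.107.172.0)


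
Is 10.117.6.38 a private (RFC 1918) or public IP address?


RFC 1918 private ranges:
  10.0.0.0/8 (10.0.0.0 - 10.255.255.255)
  172.16.0.0/12 (172.16.0.0 - 172.31.255.255)
  192.168.0.0/16 (192.168.0.0 - 192.168.255.255)
Private (in 10.0.0.0/8)


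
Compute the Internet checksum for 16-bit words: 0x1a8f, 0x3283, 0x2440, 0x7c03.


Sum all words (with carry folding):
+ 0x1a8f = 0x1a8f
+ 0x3283 = 0x4d12
+ 0x2440 = 0x7152
+ 0x7c03 = 0xed55
One's complement: ~0xed55
Checksum = 0x12aa


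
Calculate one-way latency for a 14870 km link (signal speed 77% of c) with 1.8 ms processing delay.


Speed = 0.77 * 3e5 km/s = 231000 km/s
Propagation delay = 14870 / 231000 = 0.0644 s = 64.3723 ms
Processing delay = 1.8 ms
Total one-way latency = 66.1723 ms


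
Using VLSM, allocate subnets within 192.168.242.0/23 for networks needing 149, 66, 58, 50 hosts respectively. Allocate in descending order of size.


149 hosts -> /24 (254 usable): 192.168.242.0/24
66 hosts -> /25 (126 usable): 192.168.243.0/25
58 hosts -> /26 (62 usable): 192.168.243.128/26
50 hosts -> /26 (62 usable): 192.168.243.192/26
Allocation: 192.168.242.0/24 (149 hosts, 254 usable); 192.168.243.0/25 (66 hosts, 126 usable); 192.168.243.128/26 (58 hosts, 62 usable); 192.168.243.192/26 (50 hosts, 62 usable)


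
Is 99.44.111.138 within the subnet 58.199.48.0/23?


Subnet network: 58.199.48.0
Test IP AND mask: 99.44.110.0
No, 99.44.111.138 is not in 58.199.48.0/23


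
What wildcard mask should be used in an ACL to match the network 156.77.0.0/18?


Subnet mask: 255.255.192.0
Wildcard = 255.255.255.255 - subnet mask
255 - 255 = 0
255 - 255 = 0
255 - 192 = 63
255 - 0 = 255
Wildcard: 0.0.63.255


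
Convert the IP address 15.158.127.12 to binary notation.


15 = 00001111
158 = 10011110
127 = 01111111
12 = 00001100
Binary: 00001111.10011110.01111111.00001100


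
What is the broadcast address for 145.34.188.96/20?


Network: 145.34.176.0/20
Host bits = 12
Set all host bits to 1:
Broadcast: 145.34.191.255


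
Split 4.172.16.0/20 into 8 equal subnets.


New prefix = 20 + 3 = 23
Each subnet has 512 addresses
  4.172.16.0/23
  4.172.18.0/23
  4.172.20.0/23
  4.172.22.0/23
  4.172.24.0/23
  4.172.26.0/23
  4.172.28.0/23
  4.172.30.0/23
Subnets: 4.172.16.0/23, 4.172.18.0/23, 4.172.20.0/23, 4.172.22.0/23, 4.172.24.0/23, 4.172.26.0/23, 4.172.28.0/23, 4.172.30.0/23


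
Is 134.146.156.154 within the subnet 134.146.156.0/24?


Subnet network: 134.146.156.0
Test IP AND mask: 134.146.156.0
Yes, 134.146.156.154 is in 134.146.156.0/24


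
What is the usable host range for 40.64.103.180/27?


Network: 40.64.103.160
Broadcast: 40.64.103.191
First usable = network + 1
Last usable = broadcast - 1
Range: 40.64.103.161 to 40.64.103.190


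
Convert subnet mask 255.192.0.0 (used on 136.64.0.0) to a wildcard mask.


Subnet mask: 255.192.0.0
Wildcard = 255.255.255.255 - subnet mask
255 - 255 = 0
255 - 192 = 63
255 - 0 = 255
255 - 0 = 255
Wildcard: 0.63.255.255


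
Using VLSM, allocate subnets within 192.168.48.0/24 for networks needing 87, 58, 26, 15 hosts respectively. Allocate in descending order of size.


87 hosts -> /25 (126 usable): 192.168.48.0/25
58 hosts -> /26 (62 usable): 192.168.48.128/26
26 hosts -> /27 (30 usable): 192.168.48.192/27
15 hosts -> /27 (30 usable): 192.168.48.224/27
Allocation: 192.168.48.0/25 (87 hosts, 126 usable); 192.168.48.128/26 (58 hosts, 62 usable); 192.168.48.192/27 (26 hosts, 30 usable); 192.168.48.224/27 (15 hosts, 30 usable)


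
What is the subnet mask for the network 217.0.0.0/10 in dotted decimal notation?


/10 means 10 network bits, 22 host bits
Binary: 11111111110000000000000000000000
Mask: 255.192.0.0


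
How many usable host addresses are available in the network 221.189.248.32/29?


Host bits = 32 - 29 = 3
Total addresses = 2^3 = 8
Usable = total - 2 (network and broadcast)
Usable hosts: 6


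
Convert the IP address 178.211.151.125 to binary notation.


178 = 10110010
211 = 11010011
151 = 10010111
125 = 01111101
Binary: 10110010.11010011.10010111.01111101


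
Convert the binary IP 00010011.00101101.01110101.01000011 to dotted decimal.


00010011 = 19
00101101 = 45
01110101 = 117
01000011 = 67
IP: 19.45.117.67


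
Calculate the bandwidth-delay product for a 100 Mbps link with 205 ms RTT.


BDP = bandwidth * RTT
= 100 Mbps * 205 ms
= 100 * 1e6 * 205 / 1000 bits
= 20500000 bits
= 2562500 bytes
= 2502.4414 KB
BDP = 20500000 bits (2562500 bytes)


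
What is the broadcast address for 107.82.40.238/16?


Network: 107.82.0.0/16
Host bits = 16
Set all host bits to 1:
Broadcast: 107.82.255.255


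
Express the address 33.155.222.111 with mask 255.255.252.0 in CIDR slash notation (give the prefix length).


Binary: 11111111.11111111.11111100.00000000
Count leading 1s
Prefix: /22


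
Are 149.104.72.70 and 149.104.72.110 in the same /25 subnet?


Mask: 255.255.255.128
149.104.72.70 AND mask = 149.104.72.0
149.104.72.110 AND mask = 149.104.72.0
Yes, same subnet (149.104.72.0)


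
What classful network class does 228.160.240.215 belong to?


First octet: 228
Binary: 11100100
1110xxxx -> Class D (224-239)
Class D (multicast), default mask N/A


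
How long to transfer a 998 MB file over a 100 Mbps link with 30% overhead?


Effective throughput = 100 * (1 - 30/100) = 70 Mbps
File size in Mb = 998 * 8 = 7984 Mb
Time = 7984 / 70
Time = 114.0571 seconds


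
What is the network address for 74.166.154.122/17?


IP:   01001010.10100110.10011010.01111010
Mask: 11111111.11111111.10000000.00000000
AND operation:
Net:  01001010.10100110.10000000.00000000
Network: 74.166.128.0/17


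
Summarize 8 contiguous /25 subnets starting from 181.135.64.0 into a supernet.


Original prefix: /25
Number of subnets: 8 = 2^3
New prefix = 25 - 3 = 22
Supernet: 181.135.64.0/22


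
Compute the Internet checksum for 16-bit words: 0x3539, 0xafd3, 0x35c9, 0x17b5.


Sum all words (with carry folding):
+ 0x3539 = 0x3539
+ 0xafd3 = 0xe50c
+ 0x35c9 = 0x1ad6
+ 0x17b5 = 0x328b
One's complement: ~0x328b
Checksum = 0xcd74


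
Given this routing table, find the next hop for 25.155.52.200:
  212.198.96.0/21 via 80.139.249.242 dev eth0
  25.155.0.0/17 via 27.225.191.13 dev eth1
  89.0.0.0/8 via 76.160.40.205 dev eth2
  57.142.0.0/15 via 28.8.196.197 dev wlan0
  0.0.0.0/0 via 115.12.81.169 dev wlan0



Longest prefix match for 25.155.52.200:
  /21 212.198.96.0: no
  /17 25.155.0.0: MATCH
  /8 89.0.0.0: no
  /15 57.142.0.0: no
  /0 0.0.0.0: MATCH
Selected: next-hop 27.225.191.13 via eth1 (matched /17)


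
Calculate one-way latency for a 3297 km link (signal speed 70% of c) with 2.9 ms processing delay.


Speed = 0.7 * 3e5 km/s = 210000 km/s
Propagation delay = 3297 / 210000 = 0.0157 s = 15.7 ms
Processing delay = 2.9 ms
Total one-way latency = 18.6 ms


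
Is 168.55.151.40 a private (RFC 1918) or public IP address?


RFC 1918 private ranges:
  10.0.0.0/8 (10.0.0.0 - 10.255.255.255)
  172.16.0.0/12 (172.16.0.0 - 172.31.255.255)
  192.168.0.0/16 (192.168.0.0 - 192.168.255.255)
Public (not in any RFC 1918 range)


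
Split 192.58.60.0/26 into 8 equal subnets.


New prefix = 26 + 3 = 29
Each subnet has 8 addresses
  192.58.60.0/29
  192.58.60.8/29
  192.58.60.16/29
  192.58.60.24/29
  192.58.60.32/29
  192.58.60.40/29
  192.58.60.48/29
  192.58.60.56/29
Subnets: 192.58.60.0/29, 192.58.60.8/29, 192.58.60.16/29, 192.58.60.24/29, 192.58.60.32/29, 192.58.60.40/29, 192.58.60.48/29, 192.58.60.56/29


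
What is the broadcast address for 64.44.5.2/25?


Network: 64.44.5.0/25
Host bits = 7
Set all host bits to 1:
Broadcast: 64.44.5.127


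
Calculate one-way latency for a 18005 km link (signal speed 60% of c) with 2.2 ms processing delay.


Speed = 0.6 * 3e5 km/s = 180000 km/s
Propagation delay = 18005 / 180000 = 0.1 s = 100.0278 ms
Processing delay = 2.2 ms
Total one-way latency = 102.2278 ms


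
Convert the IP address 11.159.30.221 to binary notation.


11 = 00001011
159 = 10011111
30 = 00011110
221 = 11011101
Binary: 00001011.10011111.00011110.11011101


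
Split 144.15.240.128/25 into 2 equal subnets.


New prefix = 25 + 1 = 26
Each subnet has 64 addresses
  144.15.240.128/26
  144.15.240.192/26
Subnets: 144.15.240.128/26, 144.15.240.192/26


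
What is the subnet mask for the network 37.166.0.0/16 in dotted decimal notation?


/16 means 16 network bits, 16 host bits
Binary: 11111111111111110000000000000000
Mask: 255.255.0.0


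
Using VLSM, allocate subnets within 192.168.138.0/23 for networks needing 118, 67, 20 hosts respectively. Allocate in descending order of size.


118 hosts -> /25 (126 usable): 192.168.138.0/25
67 hosts -> /25 (126 usable): 192.168.138.128/25
20 hosts -> /27 (30 usable): 192.168.139.0/27
Allocation: 192.168.138.0/25 (118 hosts, 126 usable); 192.168.138.128/25 (67 hosts, 126 usable); 192.168.139.0/27 (20 hosts, 30 usable)


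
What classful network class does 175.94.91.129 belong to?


First octet: 175
Binary: 10101111
10xxxxxx -> Class B (128-191)
Class B, default mask 255.255.0.0 (/16)


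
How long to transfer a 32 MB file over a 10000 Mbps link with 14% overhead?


Effective throughput = 10000 * (1 - 14/100) = 8600 Mbps
File size in Mb = 32 * 8 = 256 Mb
Time = 256 / 8600
Time = 0.0298 seconds


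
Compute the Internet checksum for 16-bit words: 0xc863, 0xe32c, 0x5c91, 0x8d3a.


Sum all words (with carry folding):
+ 0xc863 = 0xc863
+ 0xe32c = 0xab90
+ 0x5c91 = 0x0822
+ 0x8d3a = 0x955c
One's complement: ~0x955c
Checksum = 0x6aa3


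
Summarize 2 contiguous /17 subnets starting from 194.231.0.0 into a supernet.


Original prefix: /17
Number of subnets: 2 = 2^1
New prefix = 17 - 1 = 16
Supernet: 194.231.0.0/16


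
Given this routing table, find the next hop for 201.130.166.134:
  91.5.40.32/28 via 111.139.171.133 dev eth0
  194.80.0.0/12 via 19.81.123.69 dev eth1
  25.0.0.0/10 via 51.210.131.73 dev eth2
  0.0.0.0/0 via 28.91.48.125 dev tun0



Longest prefix match for 201.130.166.134:
  /28 91.5.40.32: no
  /12 194.80.0.0: no
  /10 25.0.0.0: no
  /0 0.0.0.0: MATCH
Selected: next-hop 28.91.48.125 via tun0 (matched /0)


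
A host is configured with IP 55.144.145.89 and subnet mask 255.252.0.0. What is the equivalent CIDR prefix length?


Binary: 11111111.11111100.00000000.00000000
Count leading 1s
Prefix: /14


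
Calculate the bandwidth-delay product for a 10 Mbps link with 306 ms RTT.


BDP = bandwidth * RTT
= 10 Mbps * 306 ms
= 10 * 1e6 * 306 / 1000 bits
= 3060000 bits
= 382500 bytes
= 373.5352 KB
BDP = 3060000 bits (382500 bytes)


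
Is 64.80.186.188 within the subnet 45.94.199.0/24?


Subnet network: 45.94.199.0
Test IP AND mask: 64.80.186.0
No, 64.80.186.188 is not in 45.94.199.0/24


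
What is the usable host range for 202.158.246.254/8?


Network: 202.0.0.0
Broadcast: 202.255.255.255
First usable = network + 1
Last usable = broadcast - 1
Range: 202.0.0.1 to 202.255.255.254


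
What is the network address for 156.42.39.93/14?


IP:   10011100.00101010.00100111.01011101
Mask: 11111111.11111100.00000000.00000000
AND operation:
Net:  10011100.00101000.00000000.00000000
Network: 156.40.0.0/14


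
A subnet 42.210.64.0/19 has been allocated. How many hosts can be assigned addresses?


Host bits = 32 - 19 = 13
Total addresses = 2^13 = 8192
Usable = total - 2 (network and broadcast)
Usable hosts: 8190


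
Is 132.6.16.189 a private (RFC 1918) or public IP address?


RFC 1918 private ranges:
  10.0.0.0/8 (10.0.0.0 - 10.255.255.255)
  172.16.0.0/12 (172.16.0.0 - 172.31.255.255)
  192.168.0.0/16 (192.168.0.0 - 192.168.255.255)
Public (not in any RFC 1918 range)


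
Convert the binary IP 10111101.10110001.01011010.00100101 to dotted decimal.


10111101 = 189
10110001 = 177
01011010 = 90
00100101 = 37
IP: 189.177.90.37


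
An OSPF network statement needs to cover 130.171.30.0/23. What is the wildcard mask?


Subnet mask: 255.255.254.0
Wildcard = 255.255.255.255 - subnet mask
255 - 255 = 0
255 - 255 = 0
255 - 254 = 1
255 - 0 = 255
Wildcard: 0.0.1.255


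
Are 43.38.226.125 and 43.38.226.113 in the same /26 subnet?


Mask: 255.255.255.192
43.38.226.125 AND mask = 43.38.226.64
43.38.226.113 AND mask = 43.38.226.64
Yes, same subnet (43.38.226.64)


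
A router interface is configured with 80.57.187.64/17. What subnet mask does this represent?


/17 means 17 network bits, 15 host bits
Binary: 11111111111111111000000000000000
Mask: 255.255.128.0


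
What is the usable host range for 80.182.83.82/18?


Network: 80.182.64.0
Broadcast: 80.182.127.255
First usable = network + 1
Last usable = broadcast - 1
Range: 80.182.64.1 to 80.182.127.254


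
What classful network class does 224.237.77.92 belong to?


First octet: 224
Binary: 11100000
1110xxxx -> Class D (224-239)
Class D (multicast), default mask N/A


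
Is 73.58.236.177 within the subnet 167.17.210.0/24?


Subnet network: 167.17.210.0
Test IP AND mask: 73.58.236.0
No, 73.58.236.177 is not in 167.17.210.0/24


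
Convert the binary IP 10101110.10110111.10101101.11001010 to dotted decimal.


10101110 = 174
10110111 = 183
10101101 = 173
11001010 = 202
IP: 174.183.173.202


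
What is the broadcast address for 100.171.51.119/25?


Network: 100.171.51.0/25
Host bits = 7
Set all host bits to 1:
Broadcast: 100.171.51.127


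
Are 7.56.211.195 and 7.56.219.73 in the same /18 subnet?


Mask: 255.255.192.0
7.56.211.195 AND mask = 7.56.192.0
7.56.219.73 AND mask = 7.56.192.0
Yes, same subnet (7.56.192.0)


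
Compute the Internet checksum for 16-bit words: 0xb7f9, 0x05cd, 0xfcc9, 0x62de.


Sum all words (with carry folding):
+ 0xb7f9 = 0xb7f9
+ 0x05cd = 0xbdc6
+ 0xfcc9 = 0xba90
+ 0x62de = 0x1d6f
One's complement: ~0x1d6f
Checksum = 0xe290


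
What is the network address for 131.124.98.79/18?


IP:   10000011.01111100.01100010.01001111
Mask: 11111111.11111111.11000000.00000000
AND operation:
Net:  10000011.01111100.01000000.00000000
Network: 131.124.64.0/18


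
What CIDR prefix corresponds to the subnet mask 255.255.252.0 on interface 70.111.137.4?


Binary: 11111111.11111111.11111100.00000000
Count leading 1s
Prefix: /22


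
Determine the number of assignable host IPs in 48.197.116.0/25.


Host bits = 32 - 25 = 7
Total addresses = 2^7 = 128
Usable = total - 2 (network and broadcast)
Usable hosts: 126


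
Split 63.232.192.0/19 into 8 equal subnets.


New prefix = 19 + 3 = 22
Each subnet has 1024 addresses
  63.232.192.0/22
  63.232.196.0/22
  63.232.200.0/22
  63.232.204.0/22
  63.232.208.0/22
  63.232.212.0/22
  63.232.216.0/22
  63.232.220.0/22
Subnets: 63.232.192.0/22, 63.232.196.0/22, 63.232.200.0/22, 63.232.204.0/22, 63.232.208.0/22, 63.232.212.0/22, 63.232.216.0/22, 63.232.220.0/22


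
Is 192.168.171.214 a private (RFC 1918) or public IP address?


RFC 1918 private ranges:
  10.0.0.0/8 (10.0.0.0 - 10.255.255.255)
  172.16.0.0/12 (172.16.0.0 - 172.31.255.255)
  192.168.0.0/16 (192.168.0.0 - 192.168.255.255)
Private (in 192.168.0.0/16)


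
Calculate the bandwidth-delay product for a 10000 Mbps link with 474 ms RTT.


BDP = bandwidth * RTT
= 10000 Mbps * 474 ms
= 10000 * 1e6 * 474 / 1000 bits
= 4740000000 bits
= 592500000 bytes
= 578613.2812 KB
BDP = 4740000000 bits (592500000 bytes)


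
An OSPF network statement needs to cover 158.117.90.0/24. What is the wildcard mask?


Subnet mask: 255.255.255.0
Wildcard = 255.255.255.255 - subnet mask
255 - 255 = 0
255 - 255 = 0
255 - 255 = 0
255 - 0 = 255
Wildcard: 0.0.0.255


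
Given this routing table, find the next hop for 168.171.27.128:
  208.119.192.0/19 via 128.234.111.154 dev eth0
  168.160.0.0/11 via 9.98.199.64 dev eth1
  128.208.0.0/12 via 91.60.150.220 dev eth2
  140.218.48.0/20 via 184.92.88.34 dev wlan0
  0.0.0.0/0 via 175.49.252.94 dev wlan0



Longest prefix match for 168.171.27.128:
  /19 208.119.192.0: no
  /11 168.160.0.0: MATCH
  /12 128.208.0.0: no
  /20 140.218.48.0: no
  /0 0.0.0.0: MATCH
Selected: next-hop 9.98.199.64 via eth1 (matched /11)


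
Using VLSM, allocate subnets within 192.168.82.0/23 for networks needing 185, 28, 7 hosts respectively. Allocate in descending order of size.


185 hosts -> /24 (254 usable): 192.168.82.0/24
28 hosts -> /27 (30 usable): 192.168.83.0/27
7 hosts -> /28 (14 usable): 192.168.83.32/28
Allocation: 192.168.82.0/24 (185 hosts, 254 usable); 192.168.83.0/27 (28 hosts, 30 usable); 192.168.83.32/28 (7 hosts, 14 usable)


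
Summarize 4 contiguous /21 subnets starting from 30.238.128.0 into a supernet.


Original prefix: /21
Number of subnets: 4 = 2^2
New prefix = 21 - 2 = 19
Supernet: 30.238.128.0/19


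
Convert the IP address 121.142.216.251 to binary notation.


121 = 01111001
142 = 10001110
216 = 11011000
251 = 11111011
Binary: 01111001.10001110.11011000.11111011


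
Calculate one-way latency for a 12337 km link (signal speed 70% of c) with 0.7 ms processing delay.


Speed = 0.7 * 3e5 km/s = 210000 km/s
Propagation delay = 12337 / 210000 = 0.0587 s = 58.7476 ms
Processing delay = 0.7 ms
Total one-way latency = 59.4476 ms


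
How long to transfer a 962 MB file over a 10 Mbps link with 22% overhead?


Effective throughput = 10 * (1 - 22/100) = 7.8 Mbps
File size in Mb = 962 * 8 = 7696 Mb
Time = 7696 / 7.8
Time = 986.6667 seconds


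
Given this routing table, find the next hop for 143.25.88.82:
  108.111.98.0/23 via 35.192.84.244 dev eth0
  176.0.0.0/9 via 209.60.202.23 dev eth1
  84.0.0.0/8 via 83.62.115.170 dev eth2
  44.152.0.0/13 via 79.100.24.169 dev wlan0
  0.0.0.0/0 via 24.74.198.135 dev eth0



Longest prefix match for 143.25.88.82:
  /23 108.111.98.0: no
  /9 176.0.0.0: no
  /8 84.0.0.0: no
  /13 44.152.0.0: no
  /0 0.0.0.0: MATCH
Selected: next-hop 24.74.198.135 via eth0 (matched /0)


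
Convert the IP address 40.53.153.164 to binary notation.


40 = 00101000
53 = 00110101
153 = 10011001
164 = 10100100
Binary: 00101000.00110101.10011001.10100100


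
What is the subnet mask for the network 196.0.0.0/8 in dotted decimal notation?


/8 means 8 network bits, 24 host bits
Binary: 11111111000000000000000000000000
Mask: 255.0.0.0


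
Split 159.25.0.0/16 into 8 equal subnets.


New prefix = 16 + 3 = 19
Each subnet has 8192 addresses
  159.25.0.0/19
  159.25.32.0/19
  159.25.64.0/19
  159.25.96.0/19
  159.25.128.0/19
  159.25.160.0/19
  159.25.192.0/19
  159.25.224.0/19
Subnets: 159.25.0.0/19, 159.25.32.0/19, 159.25.64.0/19, 159.25.96.0/19, 159.25.128.0/19, 159.25.160.0/19, 159.25.192.0/19, 159.25.224.0/19


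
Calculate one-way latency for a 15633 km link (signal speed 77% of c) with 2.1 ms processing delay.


Speed = 0.77 * 3e5 km/s = 231000 km/s
Propagation delay = 15633 / 231000 = 0.0677 s = 67.6753 ms
Processing delay = 2.1 ms
Total one-way latency = 69.7753 ms


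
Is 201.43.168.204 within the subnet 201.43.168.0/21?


Subnet network: 201.43.168.0
Test IP AND mask: 201.43.168.0
Yes, 201.43.168.204 is in 201.43.168.0/21


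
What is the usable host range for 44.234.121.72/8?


Network: 44.0.0.0
Broadcast: 44.255.255.255
First usable = network + 1
Last usable = broadcast - 1
Range: 44.0.0.1 to 44.255.255.254


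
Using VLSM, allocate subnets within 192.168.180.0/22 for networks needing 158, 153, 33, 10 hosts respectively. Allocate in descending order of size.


158 hosts -> /24 (254 usable): 192.168.180.0/24
153 hosts -> /24 (254 usable): 192.168.181.0/24
33 hosts -> /26 (62 usable): 192.168.182.0/26
10 hosts -> /28 (14 usable): 192.168.182.64/28
Allocation: 192.168.180.0/24 (158 hosts, 254 usable); 192.168.181.0/24 (153 hosts, 254 usable); 192.168.182.0/26 (33 hosts, 62 usable); 192.168.182.64/28 (10 hosts, 14 usable)


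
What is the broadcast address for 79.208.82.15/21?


Network: 79.208.80.0/21
Host bits = 11
Set all host bits to 1:
Broadcast: 79.208.87.255


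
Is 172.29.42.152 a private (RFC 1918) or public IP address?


RFC 1918 private ranges:
  10.0.0.0/8 (10.0.0.0 - 10.255.255.255)
  172.16.0.0/12 (172.16.0.0 - 172.31.255.255)
  192.168.0.0/16 (192.168.0.0 - 192.168.255.255)
Private (in 172.16.0.0/12)


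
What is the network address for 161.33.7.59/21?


IP:   10100001.00100001.00000111.00111011
Mask: 11111111.11111111.11111000.00000000
AND operation:
Net:  10100001.00100001.00000000.00000000
Network: 161.33.0.0/21


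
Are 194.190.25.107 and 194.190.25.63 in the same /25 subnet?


Mask: 255.255.255.128
194.190.25.107 AND mask = 194.190.25.0
194.190.25.63 AND mask = 194.190.25.0
Yes, same subnet (194.190.25.0)


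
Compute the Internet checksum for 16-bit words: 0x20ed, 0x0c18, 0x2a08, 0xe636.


Sum all words (with carry folding):
+ 0x20ed = 0x20ed
+ 0x0c18 = 0x2d05
+ 0x2a08 = 0x570d
+ 0xe636 = 0x3d44
One's complement: ~0x3d44
Checksum = 0xc2bb


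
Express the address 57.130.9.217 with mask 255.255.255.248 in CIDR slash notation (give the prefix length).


Binary: 11111111.11111111.11111111.11111000
Count leading 1s
Prefix: /29


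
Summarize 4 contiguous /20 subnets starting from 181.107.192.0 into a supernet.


Original prefix: /20
Number of subnets: 4 = 2^2
New prefix = 20 - 2 = 18
Supernet: 181.107.192.0/18


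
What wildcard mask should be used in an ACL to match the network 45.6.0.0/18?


Subnet mask: 255.255.192.0
Wildcard = 255.255.255.255 - subnet mask
255 - 255 = 0
255 - 255 = 0
255 - 192 = 63
255 - 0 = 255
Wildcard: 0.0.63.255


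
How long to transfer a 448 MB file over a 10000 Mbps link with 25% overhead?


Effective throughput = 10000 * (1 - 25/100) = 7500 Mbps
File size in Mb = 448 * 8 = 3584 Mb
Time = 3584 / 7500
Time = 0.4779 seconds


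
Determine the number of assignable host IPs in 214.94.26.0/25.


Host bits = 32 - 25 = 7
Total addresses = 2^7 = 128
Usable = total - 2 (network and broadcast)
Usable hosts: 126


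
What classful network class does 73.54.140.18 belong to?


First octet: 73
Binary: 01001001
0xxxxxxx -> Class A (1-126)
Class A, default mask 255.0.0.0 (/8)


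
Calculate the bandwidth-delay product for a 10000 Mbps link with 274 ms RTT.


BDP = bandwidth * RTT
= 10000 Mbps * 274 ms
= 10000 * 1e6 * 274 / 1000 bits
= 2740000000 bits
= 342500000 bytes
= 334472.6562 KB
BDP = 2740000000 bits (342500000 bytes)


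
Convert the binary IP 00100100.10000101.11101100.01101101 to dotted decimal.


00100100 = 36
10000101 = 133
11101100 = 236
01101101 = 109
IP: 36.133.236.109


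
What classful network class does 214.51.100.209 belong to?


First octet: 214
Binary: 11010110
110xxxxx -> Class C (192-223)
Class C, default mask 255.255.255.0 (/24)


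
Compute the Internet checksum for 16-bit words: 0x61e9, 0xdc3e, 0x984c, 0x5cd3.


Sum all words (with carry folding):
+ 0x61e9 = 0x61e9
+ 0xdc3e = 0x3e28
+ 0x984c = 0xd674
+ 0x5cd3 = 0x3348
One's complement: ~0x3348
Checksum = 0xccb7


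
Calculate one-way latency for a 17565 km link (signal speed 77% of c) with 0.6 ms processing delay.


Speed = 0.77 * 3e5 km/s = 231000 km/s
Propagation delay = 17565 / 231000 = 0.076 s = 76.039 ms
Processing delay = 0.6 ms
Total one-way latency = 76.639 ms


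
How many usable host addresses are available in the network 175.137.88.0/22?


Host bits = 32 - 22 = 10
Total addresses = 2^10 = 1024
Usable = total - 2 (network and broadcast)
Usable hosts: 1022


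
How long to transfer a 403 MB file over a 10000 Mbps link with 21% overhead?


Effective throughput = 10000 * (1 - 21/100) = 7900 Mbps
File size in Mb = 403 * 8 = 3224 Mb
Time = 3224 / 7900
Time = 0.4081 seconds


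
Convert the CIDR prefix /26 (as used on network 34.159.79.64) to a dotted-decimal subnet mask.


/26 means 26 network bits, 6 host bits
Binary: 11111111111111111111111111000000
Mask: 255.255.255.192


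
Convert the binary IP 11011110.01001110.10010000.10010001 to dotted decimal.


11011110 = 222
01001110 = 78
10010000 = 144
10010001 = 145
IP: 222.78.144.145


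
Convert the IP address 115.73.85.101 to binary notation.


115 = 01110011
73 = 01001001
85 = 01010101
101 = 01100101
Binary: 01110011.01001001.01010101.01100101


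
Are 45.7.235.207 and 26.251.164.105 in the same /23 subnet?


Mask: 255.255.254.0
45.7.235.207 AND mask = 45.7.234.0
26.251.164.105 AND mask = 26.251.164.0
No, different subnets (45.7.234.0 vs 26.251.164.0)


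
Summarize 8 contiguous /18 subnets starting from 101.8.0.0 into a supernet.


Original prefix: /18
Number of subnets: 8 = 2^3
New prefix = 18 - 3 = 15
Supernet: 101.8.0.0/15
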